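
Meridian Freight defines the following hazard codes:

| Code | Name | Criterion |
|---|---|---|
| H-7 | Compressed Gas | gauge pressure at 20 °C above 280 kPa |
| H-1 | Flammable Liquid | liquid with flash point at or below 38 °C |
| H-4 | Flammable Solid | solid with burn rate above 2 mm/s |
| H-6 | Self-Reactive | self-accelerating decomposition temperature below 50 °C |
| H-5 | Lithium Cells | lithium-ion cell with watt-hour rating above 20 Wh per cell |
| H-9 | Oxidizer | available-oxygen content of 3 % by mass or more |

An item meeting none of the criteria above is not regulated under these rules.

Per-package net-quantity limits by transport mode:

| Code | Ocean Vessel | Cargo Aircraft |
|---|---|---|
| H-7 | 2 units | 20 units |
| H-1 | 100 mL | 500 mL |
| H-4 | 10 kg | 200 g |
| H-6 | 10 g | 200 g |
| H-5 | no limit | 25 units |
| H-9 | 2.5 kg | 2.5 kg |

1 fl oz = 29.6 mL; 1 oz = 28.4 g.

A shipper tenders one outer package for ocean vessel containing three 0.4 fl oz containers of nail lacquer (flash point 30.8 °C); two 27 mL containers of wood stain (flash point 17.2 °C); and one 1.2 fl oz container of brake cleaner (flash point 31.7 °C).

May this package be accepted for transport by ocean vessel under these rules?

With flash point 30.8 °C (≤ 38 °C), the nail lacquer falls in Code H-1.
With flash point 17.2 °C (≤ 38 °C), the wood stain falls in Code H-1.
The brake cleaner has flash point 31.7 °C, which is ≤ 38 °C, so it is Code H-1 (Flammable Liquid).
Total Code H-1: (three 0.4 fl oz containers = 35.52 mL) + (two 27 mL containers = 54 mL) + (one 1.2 fl oz container = 35.52 mL) = 125.04 mL.
125.04 mL > 100 mL (ocean vessel limit, Code H-1) — over the limit.

No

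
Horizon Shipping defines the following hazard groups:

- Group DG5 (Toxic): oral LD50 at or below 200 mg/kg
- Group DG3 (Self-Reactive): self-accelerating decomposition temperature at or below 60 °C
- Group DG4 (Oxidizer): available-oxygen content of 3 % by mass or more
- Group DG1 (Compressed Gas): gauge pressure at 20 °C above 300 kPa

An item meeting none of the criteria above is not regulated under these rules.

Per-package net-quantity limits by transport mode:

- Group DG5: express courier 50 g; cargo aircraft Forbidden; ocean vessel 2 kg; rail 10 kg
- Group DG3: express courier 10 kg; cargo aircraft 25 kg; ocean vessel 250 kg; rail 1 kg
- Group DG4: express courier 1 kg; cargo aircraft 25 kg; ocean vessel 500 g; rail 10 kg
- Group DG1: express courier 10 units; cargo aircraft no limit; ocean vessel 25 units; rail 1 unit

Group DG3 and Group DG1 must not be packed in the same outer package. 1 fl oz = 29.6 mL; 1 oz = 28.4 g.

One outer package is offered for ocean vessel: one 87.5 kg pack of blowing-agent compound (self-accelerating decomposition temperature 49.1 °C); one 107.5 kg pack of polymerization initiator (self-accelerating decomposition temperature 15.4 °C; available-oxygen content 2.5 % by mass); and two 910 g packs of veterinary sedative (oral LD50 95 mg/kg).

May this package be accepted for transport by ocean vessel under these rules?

With self-accelerating decomposition temperature 49.1 °C (≤ 60 °C), the blowing-agent compound falls in Group DG3.
Self-accelerating decomposition temperature 15.4 °C meets the Group DG3 criterion (Self-Reactive), so the polymerization initiator is Group DG3.
The veterinary sedative has oral LD50 95 mg/kg, which is ≤ 200 mg/kg, so it is Group DG5 (Toxic).
Group DG3 net quantity: 87.5 kg + 107.5 kg = 195 kg.
195 kg ≤ 250 kg (ocean vessel limit, Group DG3) — within limit.
Group DG5 quantity: two 910 g packs = 1.82 kg.
1.82 kg is within the ocean vessel limit of 2 kg for Group DG5.
The segregation rule (Group DG3 with Group DG1) does not apply to Group DG3 with Group DG5.
Every hazard group is within its ocean vessel limit and no segregation rule is violated.

Yes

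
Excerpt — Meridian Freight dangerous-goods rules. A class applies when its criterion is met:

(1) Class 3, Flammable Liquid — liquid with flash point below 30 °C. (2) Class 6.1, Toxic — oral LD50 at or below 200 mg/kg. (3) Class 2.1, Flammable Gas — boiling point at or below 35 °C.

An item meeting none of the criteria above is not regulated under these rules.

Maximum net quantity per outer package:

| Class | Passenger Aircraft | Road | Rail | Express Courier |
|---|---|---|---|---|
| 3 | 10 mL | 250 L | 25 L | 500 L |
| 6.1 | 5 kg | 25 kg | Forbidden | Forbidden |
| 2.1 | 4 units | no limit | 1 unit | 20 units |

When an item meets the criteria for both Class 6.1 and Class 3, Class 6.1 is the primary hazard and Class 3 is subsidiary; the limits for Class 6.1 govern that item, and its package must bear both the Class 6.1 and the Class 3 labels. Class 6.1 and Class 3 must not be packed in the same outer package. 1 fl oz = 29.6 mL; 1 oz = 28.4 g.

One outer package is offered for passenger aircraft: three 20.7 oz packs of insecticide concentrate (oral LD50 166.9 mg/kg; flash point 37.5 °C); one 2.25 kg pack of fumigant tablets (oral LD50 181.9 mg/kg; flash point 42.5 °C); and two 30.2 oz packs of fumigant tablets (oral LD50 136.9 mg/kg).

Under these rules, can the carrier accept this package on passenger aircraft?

Insecticide concentrate: oral LD50 166.9 mg/kg ≤ 200 mg/kg → Class 6.1 (Toxic).
With oral LD50 181.9 mg/kg (≤ 200 mg/kg), the fumigant tablets fall in Class 6.1.
Fumigant tablets: oral LD50 136.9 mg/kg ≤ 200 mg/kg → Class 6.1 (Toxic).
Total Class 6.1: (three 20.7 oz packs = 1763.64 g) + 2.25 kg + (two 30.2 oz packs = 1715.36 g) = 5.729 kg.
5.729 kg > 5 kg (passenger aircraft limit, Class 6.1) — over the limit.

No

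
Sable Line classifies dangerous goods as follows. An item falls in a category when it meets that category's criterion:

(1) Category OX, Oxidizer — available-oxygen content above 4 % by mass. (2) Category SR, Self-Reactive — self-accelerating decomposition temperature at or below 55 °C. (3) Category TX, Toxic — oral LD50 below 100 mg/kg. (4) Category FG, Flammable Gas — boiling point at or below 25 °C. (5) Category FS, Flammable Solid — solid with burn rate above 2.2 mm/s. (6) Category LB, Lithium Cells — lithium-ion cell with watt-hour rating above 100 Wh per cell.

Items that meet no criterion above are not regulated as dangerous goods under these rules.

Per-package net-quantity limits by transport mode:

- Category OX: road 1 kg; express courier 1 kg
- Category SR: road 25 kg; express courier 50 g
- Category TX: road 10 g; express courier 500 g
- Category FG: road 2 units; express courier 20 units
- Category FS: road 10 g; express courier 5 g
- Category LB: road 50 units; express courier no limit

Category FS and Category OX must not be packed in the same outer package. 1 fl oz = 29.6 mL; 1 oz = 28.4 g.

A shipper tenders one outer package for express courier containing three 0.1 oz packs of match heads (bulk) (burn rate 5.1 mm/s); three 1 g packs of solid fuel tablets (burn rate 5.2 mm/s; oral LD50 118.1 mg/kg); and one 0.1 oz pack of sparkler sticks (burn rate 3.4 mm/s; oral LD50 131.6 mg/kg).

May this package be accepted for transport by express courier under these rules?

No

The match heads (bulk) have burn rate 5.1 mm/s, which is > 2.2 mm/s, so they are Category FS (Flammable Solid).
The solid fuel tablets have burn rate 5.2 mm/s, which is > 2.2 mm/s, so they are Category FS (Flammable Solid).
Burn rate 3.4 mm/s meets the Category FS criterion (Flammable Solid), so the sparkler sticks are Category FS.
Total Category FS: (three 0.1 oz packs = 8.52 g) + (three 1 g packs = 3 g) + (one 0.1 oz pack = 2.84 g) = 14.36 g.
That exceeds the Category FS express courier limit of 5 g.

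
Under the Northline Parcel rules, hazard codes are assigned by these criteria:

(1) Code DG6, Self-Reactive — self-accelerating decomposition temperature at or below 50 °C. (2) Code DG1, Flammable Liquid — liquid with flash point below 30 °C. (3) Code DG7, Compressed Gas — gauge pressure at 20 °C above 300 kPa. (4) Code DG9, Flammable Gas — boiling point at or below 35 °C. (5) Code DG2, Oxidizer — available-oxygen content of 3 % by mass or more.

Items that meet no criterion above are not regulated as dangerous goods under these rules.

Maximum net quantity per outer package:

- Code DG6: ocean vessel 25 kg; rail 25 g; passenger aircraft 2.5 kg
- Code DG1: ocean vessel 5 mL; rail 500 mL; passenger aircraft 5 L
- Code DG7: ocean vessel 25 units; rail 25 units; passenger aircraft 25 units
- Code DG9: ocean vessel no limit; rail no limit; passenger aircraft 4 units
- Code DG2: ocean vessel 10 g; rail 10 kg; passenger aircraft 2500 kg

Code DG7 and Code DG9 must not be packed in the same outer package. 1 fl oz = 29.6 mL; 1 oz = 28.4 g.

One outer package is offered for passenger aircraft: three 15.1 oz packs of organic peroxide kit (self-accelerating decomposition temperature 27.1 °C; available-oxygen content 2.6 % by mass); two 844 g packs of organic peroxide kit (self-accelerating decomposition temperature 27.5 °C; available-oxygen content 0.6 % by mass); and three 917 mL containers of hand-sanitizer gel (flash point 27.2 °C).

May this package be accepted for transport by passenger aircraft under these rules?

Organic peroxide kit: self-accelerating decomposition temperature 27.1 °C ≤ 50 °C → Code DG6 (Self-Reactive).
Organic peroxide kit: self-accelerating decomposition temperature 27.5 °C ≤ 50 °C → Code DG6 (Self-Reactive).
Hand-sanitizer gel: flash point 27.2 °C < 30 °C → Code DG1 (Flammable Liquid).
Code DG6 net quantity: (three 15.1 oz packs = 1286.52 g) + (two 844 g packs = 1.688 kg) = 2974.52 g.
That exceeds the Code DG6 passenger aircraft limit of 2.5 kg.
Code DG1 quantity: three 917 mL containers = 2.751 L.
2.751 L ≤ 5 L (passenger aircraft limit, Code DG1) — within limit.
The segregation rule (Code DG7 with Code DG9) does not apply to Code DG6 with Code DG1.

No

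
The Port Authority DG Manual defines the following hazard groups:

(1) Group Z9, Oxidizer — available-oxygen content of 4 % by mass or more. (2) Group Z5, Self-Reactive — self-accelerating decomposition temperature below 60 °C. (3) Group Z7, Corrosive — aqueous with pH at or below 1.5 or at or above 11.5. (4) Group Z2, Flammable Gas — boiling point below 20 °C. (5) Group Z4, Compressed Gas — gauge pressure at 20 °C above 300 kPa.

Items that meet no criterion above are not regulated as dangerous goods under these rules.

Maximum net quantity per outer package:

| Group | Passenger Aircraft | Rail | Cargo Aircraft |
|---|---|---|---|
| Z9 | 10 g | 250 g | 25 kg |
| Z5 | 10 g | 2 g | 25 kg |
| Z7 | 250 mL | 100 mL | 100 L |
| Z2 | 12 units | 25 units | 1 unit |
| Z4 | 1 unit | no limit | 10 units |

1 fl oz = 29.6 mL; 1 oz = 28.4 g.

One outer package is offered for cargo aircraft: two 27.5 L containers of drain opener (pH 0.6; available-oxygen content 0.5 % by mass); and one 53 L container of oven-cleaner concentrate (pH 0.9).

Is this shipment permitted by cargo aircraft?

No

pH 0.6 meets the Group Z7 criterion (Corrosive), so the drain opener is Group Z7.
With pH 0.9 (≤ 1.5), the oven-cleaner concentrate falls in Group Z7.
Group Z7 net quantity: (two 27.5 L containers = 55 L) + 53 L = 108 L.
That exceeds the Group Z7 cargo aircraft limit of 100 L.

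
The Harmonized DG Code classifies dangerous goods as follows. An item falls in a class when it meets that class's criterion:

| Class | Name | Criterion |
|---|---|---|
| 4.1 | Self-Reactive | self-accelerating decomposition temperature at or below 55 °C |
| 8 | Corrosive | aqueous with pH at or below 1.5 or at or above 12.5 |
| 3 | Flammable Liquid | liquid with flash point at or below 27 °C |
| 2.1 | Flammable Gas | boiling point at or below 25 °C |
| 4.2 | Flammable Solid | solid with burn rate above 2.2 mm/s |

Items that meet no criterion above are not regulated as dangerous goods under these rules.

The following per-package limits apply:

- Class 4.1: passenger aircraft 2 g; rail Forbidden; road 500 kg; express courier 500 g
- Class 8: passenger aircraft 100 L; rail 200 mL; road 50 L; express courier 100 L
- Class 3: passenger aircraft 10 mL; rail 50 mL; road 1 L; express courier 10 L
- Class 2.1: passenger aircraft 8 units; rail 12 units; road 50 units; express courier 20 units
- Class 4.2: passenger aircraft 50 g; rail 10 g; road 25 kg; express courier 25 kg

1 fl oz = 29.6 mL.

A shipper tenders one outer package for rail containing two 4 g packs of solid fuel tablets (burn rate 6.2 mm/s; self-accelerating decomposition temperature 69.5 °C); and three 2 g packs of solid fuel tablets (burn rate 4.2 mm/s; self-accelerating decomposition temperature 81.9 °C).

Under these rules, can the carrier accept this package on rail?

No

With burn rate 6.2 mm/s (> 2.2 mm/s), the solid fuel tablets fall in Class 4.2.
Solid fuel tablets: burn rate 4.2 mm/s > 2.2 mm/s → Class 4.2 (Flammable Solid).
Total Class 4.2: (two 4 g packs = 8 g) + (three 2 g packs = 6 g) = 14 g.
14 g exceeds the rail limit of 10 g for Class 4.2.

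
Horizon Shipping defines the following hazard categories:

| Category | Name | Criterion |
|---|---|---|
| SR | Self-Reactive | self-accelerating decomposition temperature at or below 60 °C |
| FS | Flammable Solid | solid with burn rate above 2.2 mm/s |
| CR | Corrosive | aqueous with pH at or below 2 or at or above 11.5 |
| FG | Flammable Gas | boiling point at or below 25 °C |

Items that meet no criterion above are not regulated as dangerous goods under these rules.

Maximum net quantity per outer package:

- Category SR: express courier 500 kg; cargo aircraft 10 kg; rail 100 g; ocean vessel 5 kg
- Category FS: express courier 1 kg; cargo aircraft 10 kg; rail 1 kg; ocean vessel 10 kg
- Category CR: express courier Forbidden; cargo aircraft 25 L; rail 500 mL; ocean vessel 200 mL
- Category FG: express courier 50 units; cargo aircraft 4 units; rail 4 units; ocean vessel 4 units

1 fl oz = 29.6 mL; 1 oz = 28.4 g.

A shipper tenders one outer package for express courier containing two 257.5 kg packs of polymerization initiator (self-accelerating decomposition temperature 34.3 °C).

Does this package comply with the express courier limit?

No

With self-accelerating decomposition temperature 34.3 °C (≤ 60 °C), the polymerization initiator falls in Category SR.
Category SR quantity: two 257.5 kg packs = 515 kg.
515 kg > 500 kg (express courier limit, Category SR) — over the limit.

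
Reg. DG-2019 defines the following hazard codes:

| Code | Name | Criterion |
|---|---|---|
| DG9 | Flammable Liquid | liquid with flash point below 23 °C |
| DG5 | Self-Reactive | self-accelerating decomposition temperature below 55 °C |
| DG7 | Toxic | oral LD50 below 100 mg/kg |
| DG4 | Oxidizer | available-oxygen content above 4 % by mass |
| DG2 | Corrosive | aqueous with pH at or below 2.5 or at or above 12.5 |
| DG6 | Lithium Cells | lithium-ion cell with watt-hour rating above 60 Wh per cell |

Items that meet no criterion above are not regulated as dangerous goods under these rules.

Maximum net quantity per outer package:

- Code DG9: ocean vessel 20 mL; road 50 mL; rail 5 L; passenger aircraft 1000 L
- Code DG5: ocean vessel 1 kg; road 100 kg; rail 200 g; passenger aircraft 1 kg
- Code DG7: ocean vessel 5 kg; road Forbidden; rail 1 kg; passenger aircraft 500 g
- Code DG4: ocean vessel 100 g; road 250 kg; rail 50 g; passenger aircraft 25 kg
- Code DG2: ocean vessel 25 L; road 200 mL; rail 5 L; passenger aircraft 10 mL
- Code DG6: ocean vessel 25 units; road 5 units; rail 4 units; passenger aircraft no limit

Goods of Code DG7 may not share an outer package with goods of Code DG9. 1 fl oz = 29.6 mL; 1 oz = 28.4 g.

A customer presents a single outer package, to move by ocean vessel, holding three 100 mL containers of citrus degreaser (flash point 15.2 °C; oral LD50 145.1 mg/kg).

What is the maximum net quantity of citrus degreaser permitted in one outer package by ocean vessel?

20 mL

The citrus degreaser has flash point 15.2 °C, which is < 23 °C, so it is Code DG9 (Flammable Liquid).
The ocean vessel limit for Code DG9 is 20 mL.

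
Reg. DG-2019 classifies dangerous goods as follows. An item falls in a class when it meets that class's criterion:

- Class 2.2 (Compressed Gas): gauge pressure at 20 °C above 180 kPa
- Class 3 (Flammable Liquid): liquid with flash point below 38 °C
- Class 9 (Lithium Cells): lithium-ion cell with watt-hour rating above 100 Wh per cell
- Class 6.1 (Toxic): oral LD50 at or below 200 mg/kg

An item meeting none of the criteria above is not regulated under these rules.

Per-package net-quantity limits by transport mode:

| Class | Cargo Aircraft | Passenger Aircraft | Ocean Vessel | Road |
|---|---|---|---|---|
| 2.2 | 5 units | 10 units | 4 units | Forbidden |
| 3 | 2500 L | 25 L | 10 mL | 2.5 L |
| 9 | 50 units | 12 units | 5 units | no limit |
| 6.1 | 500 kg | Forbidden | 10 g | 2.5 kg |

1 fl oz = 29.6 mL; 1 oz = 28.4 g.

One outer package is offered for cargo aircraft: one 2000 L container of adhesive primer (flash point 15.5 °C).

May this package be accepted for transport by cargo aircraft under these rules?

The adhesive primer has flash point 15.5 °C, which is < 38 °C, so it is Class 3 (Flammable Liquid).
Class 3 quantity: 2000 L.
That is within the Class 3 cargo aircraft limit of 2500 L.

Yes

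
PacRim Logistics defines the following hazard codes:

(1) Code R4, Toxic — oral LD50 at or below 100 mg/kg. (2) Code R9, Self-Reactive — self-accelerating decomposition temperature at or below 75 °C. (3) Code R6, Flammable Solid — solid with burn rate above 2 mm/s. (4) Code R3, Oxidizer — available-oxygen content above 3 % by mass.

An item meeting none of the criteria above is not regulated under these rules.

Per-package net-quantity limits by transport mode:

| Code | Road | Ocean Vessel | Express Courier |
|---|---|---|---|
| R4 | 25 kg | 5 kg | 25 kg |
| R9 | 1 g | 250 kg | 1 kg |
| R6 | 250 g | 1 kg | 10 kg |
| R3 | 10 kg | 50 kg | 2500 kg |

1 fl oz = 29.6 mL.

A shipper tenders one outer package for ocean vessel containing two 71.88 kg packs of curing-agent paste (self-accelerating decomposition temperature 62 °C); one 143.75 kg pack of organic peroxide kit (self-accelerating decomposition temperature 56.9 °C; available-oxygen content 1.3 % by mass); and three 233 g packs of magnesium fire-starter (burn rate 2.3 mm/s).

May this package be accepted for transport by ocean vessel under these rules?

No

With self-accelerating decomposition temperature 62 °C (≤ 75 °C), the curing-agent paste falls in Code R9.
Organic peroxide kit: self-accelerating decomposition temperature 56.9 °C ≤ 75 °C → Code R9 (Self-Reactive).
The magnesium fire-starter has burn rate 2.3 mm/s, which is > 2 mm/s, so it is Code R6 (Flammable Solid).
Code R9 net quantity: (two 71.88 kg packs = 143.76 kg) + 143.75 kg = 287.51 kg.
287.51 kg > 250 kg (ocean vessel limit, Code R9) — over the limit.
Code R6 quantity: three 233 g packs = 699 g.
That is within the Code R6 ocean vessel limit of 1 kg.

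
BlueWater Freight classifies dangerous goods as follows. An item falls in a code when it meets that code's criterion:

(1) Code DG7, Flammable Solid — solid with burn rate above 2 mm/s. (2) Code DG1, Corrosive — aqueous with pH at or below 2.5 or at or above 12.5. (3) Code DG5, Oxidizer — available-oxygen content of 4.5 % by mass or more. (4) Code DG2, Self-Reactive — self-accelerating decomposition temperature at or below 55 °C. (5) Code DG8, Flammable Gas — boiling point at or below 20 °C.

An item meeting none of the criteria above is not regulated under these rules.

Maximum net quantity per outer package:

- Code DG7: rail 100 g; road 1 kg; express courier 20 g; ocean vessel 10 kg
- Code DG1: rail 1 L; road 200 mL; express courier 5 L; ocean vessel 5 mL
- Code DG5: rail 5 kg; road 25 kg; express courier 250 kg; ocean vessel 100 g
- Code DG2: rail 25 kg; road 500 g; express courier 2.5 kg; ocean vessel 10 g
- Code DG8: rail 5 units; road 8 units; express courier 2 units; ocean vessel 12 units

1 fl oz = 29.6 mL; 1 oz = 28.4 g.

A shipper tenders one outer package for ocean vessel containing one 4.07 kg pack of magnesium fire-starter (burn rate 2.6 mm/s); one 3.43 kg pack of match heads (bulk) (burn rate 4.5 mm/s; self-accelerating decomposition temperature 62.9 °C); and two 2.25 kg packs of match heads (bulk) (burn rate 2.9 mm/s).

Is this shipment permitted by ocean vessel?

No

With burn rate 2.6 mm/s (> 2 mm/s), the magnesium fire-starter falls in Code DG7.
With burn rate 4.5 mm/s (> 2 mm/s), the match heads (bulk) fall in Code DG7.
Burn rate 2.9 mm/s meets the Code DG7 criterion (Flammable Solid), so the match heads (bulk) are Code DG7.
Code DG7 net quantity: 4.07 kg + 3.43 kg + (two 2.25 kg packs = 4.5 kg) = 12 kg.
That exceeds the Code DG7 ocean vessel limit of 10 kg.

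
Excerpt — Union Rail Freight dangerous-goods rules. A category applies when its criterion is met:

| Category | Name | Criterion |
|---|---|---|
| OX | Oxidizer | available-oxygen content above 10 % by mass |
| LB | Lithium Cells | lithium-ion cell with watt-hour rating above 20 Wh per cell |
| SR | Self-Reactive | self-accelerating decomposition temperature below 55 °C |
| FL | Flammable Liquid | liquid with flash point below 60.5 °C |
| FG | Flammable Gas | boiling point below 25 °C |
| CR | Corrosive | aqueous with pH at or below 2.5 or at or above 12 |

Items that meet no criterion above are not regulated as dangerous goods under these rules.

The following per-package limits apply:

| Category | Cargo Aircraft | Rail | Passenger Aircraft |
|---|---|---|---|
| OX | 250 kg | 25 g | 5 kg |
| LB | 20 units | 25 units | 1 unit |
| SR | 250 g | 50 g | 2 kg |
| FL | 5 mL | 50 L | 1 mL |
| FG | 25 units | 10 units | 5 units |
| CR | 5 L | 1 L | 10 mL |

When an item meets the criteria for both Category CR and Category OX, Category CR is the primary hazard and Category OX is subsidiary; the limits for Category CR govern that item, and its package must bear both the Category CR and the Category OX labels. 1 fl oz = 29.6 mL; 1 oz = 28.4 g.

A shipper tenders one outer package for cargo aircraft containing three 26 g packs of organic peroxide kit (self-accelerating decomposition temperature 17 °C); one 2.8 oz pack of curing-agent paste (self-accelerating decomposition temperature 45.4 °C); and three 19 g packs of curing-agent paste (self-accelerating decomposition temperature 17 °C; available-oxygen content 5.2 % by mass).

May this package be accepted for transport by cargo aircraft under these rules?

Organic peroxide kit: self-accelerating decomposition temperature 17 °C < 55 °C → Category SR (Self-Reactive).
With self-accelerating decomposition temperature 45.4 °C (< 55 °C), the curing-agent paste falls in Category SR.
With self-accelerating decomposition temperature 17 °C (< 55 °C), the curing-agent paste falls in Category SR.
Category SR net quantity: (three 26 g packs = 78 g) + (one 2.8 oz pack = 79.52 g) + (three 19 g packs = 57 g) = 214.52 g.
That is within the Category SR cargo aircraft limit of 250 g.

Yes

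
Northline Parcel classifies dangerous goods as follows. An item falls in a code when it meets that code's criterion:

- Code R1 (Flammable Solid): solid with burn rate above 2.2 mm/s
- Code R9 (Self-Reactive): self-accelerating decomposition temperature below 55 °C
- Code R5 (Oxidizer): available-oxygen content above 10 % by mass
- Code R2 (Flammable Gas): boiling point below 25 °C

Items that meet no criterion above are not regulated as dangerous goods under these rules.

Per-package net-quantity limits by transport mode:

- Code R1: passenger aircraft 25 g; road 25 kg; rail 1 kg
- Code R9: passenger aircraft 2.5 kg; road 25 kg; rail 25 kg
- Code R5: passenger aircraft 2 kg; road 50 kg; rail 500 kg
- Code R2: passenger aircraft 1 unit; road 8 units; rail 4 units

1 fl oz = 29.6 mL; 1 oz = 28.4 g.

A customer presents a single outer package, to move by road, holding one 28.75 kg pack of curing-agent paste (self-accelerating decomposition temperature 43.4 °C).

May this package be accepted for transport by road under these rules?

No

With self-accelerating decomposition temperature 43.4 °C (< 55 °C), the curing-agent paste falls in Code R9.
Code R9 quantity: 28.75 kg.
28.75 kg exceeds the road limit of 25 kg for Code R9.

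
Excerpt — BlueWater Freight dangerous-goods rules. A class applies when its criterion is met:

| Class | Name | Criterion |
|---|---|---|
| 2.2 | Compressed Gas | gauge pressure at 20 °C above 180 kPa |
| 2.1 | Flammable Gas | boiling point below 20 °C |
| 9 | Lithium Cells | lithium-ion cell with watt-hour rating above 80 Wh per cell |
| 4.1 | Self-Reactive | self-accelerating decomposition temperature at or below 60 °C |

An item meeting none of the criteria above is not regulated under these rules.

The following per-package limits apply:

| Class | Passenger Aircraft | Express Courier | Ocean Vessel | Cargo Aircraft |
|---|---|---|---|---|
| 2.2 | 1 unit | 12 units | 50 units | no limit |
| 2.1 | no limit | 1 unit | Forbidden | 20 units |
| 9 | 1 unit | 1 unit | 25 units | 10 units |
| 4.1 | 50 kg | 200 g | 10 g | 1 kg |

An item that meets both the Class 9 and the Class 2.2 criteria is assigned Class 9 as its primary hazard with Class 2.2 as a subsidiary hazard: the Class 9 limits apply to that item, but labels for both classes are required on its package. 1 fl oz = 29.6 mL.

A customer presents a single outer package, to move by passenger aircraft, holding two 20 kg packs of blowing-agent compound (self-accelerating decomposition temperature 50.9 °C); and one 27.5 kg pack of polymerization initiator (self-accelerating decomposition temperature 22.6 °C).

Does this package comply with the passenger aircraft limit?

Self-accelerating decomposition temperature 50.9 °C meets the Class 4.1 criterion (Self-Reactive), so the blowing-agent compound is Class 4.1.
Polymerization initiator: self-accelerating decomposition temperature 22.6 °C ≤ 60 °C → Class 4.1 (Self-Reactive).
Total Class 4.1: (two 20 kg packs = 40 kg) + 27.5 kg = 67.5 kg.
That exceeds the Class 4.1 passenger aircraft limit of 50 kg.

No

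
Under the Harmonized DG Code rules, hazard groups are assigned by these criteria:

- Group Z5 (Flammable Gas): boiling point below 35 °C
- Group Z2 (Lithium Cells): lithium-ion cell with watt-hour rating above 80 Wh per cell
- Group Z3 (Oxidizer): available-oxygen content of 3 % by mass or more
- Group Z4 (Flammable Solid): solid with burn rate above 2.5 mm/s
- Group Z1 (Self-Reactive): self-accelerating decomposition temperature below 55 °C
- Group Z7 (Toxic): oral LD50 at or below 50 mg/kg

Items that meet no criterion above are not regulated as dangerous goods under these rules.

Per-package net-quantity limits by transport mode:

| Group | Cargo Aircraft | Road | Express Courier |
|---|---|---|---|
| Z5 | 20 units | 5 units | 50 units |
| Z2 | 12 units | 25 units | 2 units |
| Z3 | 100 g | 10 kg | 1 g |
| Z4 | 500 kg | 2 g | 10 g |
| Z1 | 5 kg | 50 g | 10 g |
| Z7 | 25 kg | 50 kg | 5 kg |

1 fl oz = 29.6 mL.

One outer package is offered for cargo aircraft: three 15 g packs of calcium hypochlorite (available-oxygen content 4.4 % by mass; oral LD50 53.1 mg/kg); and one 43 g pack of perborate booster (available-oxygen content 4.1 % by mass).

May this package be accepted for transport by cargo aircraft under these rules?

Yes

With available-oxygen content 4.4 % by mass (≥ 3 % by mass), the calcium hypochlorite falls in Group Z3.
The perborate booster has available-oxygen content 4.1 % by mass, which is ≥ 3 % by mass, so it is Group Z3 (Oxidizer).
Group Z3 net quantity: (three 15 g packs = 45 g) + 43 g = 88 g.
88 g is within the cargo aircraft limit of 100 g for Group Z3.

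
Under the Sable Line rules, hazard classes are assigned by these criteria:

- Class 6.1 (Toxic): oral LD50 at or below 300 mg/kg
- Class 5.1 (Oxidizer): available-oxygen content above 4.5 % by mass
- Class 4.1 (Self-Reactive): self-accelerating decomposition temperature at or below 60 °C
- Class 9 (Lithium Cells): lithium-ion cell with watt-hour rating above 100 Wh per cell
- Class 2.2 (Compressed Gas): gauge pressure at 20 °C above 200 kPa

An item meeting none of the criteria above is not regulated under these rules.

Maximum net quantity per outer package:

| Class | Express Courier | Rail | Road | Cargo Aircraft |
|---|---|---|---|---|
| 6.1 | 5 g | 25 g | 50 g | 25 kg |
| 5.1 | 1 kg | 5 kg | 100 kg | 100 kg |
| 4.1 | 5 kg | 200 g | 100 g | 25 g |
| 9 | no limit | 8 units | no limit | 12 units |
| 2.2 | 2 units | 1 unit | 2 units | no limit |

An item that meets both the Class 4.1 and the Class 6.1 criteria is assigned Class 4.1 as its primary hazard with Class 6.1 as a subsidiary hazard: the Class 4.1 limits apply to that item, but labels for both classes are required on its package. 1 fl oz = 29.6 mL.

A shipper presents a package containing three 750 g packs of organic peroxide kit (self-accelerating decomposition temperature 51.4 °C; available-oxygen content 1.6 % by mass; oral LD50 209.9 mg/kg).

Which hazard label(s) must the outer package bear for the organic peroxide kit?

With self-accelerating decomposition temperature 51.4 °C (≤ 60 °C), the organic peroxide kit falls in Class 4.1.
The organic peroxide kit has oral LD50 209.9 mg/kg, which is ≤ 300 mg/kg, so it is Class 6.1 (Toxic).
By the precedence rule Class 4.1 is primary and Class 6.1 is subsidiary, and that rule requires both labels on the package.

Class 4.1 and 6.1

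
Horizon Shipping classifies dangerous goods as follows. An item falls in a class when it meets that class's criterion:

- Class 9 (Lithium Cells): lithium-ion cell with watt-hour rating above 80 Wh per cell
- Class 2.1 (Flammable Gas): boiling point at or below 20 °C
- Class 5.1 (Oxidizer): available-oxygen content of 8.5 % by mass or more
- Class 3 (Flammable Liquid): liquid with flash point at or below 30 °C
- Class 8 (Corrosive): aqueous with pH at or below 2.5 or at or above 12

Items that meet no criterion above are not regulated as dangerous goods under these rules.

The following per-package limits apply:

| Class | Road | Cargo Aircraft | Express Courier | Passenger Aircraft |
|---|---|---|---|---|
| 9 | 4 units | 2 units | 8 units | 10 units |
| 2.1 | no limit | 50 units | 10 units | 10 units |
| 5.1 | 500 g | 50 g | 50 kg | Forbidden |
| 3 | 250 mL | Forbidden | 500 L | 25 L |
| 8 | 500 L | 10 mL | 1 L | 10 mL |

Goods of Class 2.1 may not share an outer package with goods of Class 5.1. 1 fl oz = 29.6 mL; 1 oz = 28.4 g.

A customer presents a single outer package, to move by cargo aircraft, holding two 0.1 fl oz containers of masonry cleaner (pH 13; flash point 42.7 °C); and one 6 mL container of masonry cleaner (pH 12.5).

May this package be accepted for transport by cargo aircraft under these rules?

No

The masonry cleaner has pH 13, which is ≥ 12, so it is Class 8 (Corrosive).
With pH 12.5 (≥ 12), the masonry cleaner falls in Class 8.
Total Class 8: (two 0.1 fl oz containers = 5.92 mL) + 6 mL = 11.92 mL.
11.92 mL > 10 mL (cargo aircraft limit, Class 8) — over the limit.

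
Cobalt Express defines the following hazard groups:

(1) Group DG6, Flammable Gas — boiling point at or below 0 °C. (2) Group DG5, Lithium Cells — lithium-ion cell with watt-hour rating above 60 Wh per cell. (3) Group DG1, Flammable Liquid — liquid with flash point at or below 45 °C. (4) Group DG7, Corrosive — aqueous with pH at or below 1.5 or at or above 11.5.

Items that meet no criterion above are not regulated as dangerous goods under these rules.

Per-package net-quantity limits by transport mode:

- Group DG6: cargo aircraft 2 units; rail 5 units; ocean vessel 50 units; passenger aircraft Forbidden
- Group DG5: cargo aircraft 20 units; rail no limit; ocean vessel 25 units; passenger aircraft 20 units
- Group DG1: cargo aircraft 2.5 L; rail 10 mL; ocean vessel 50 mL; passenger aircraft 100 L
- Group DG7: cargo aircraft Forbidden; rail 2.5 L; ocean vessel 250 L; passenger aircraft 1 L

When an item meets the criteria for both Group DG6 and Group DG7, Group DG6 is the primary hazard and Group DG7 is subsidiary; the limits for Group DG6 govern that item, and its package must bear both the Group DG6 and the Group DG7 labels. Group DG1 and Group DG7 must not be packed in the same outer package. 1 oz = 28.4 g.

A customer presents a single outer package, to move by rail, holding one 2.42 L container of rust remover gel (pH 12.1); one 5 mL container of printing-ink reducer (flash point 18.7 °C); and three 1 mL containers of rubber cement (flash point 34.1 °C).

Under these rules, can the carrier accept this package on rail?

No

With pH 12.1 (≥ 11.5), the rust remover gel falls in Group DG7.
Printing-ink reducer: flash point 18.7 °C ≤ 45 °C → Group DG1 (Flammable Liquid).
Flash point 34.1 °C meets the Group DG1 criterion (Flammable Liquid), so the rubber cement is Group DG1.
Group DG1 net quantity: 5 mL + (three 1 mL containers = 3 mL) = 8 mL.
That is within the Group DG1 rail limit of 10 mL.
Group DG7 quantity: 2.42 L.
2.42 L is within the rail limit of 2.5 L for Group DG7.
Group DG1 and Group DG7 may not share an outer package.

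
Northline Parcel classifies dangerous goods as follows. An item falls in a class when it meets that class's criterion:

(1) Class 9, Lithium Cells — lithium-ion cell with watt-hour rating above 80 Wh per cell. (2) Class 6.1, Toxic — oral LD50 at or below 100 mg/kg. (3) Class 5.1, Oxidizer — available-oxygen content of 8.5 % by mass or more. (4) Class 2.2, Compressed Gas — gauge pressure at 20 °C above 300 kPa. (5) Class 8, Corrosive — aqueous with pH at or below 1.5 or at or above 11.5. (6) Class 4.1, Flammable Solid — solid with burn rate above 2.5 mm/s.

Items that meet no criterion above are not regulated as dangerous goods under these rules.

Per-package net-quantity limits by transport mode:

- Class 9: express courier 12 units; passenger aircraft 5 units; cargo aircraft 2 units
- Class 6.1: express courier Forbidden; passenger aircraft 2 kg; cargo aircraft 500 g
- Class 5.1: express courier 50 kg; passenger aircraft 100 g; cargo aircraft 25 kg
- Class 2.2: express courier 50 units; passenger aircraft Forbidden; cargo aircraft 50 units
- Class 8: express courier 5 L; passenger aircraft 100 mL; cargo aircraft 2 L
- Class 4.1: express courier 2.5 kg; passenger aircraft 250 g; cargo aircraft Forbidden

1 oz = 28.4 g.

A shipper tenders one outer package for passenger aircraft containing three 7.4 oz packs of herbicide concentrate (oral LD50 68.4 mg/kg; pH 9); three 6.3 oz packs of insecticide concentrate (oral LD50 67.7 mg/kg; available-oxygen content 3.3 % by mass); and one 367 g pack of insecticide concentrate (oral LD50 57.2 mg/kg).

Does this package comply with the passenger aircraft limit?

Yes

Oral LD50 68.4 mg/kg meets the Class 6.1 criterion (Toxic), so the herbicide concentrate is Class 6.1.
Insecticide concentrate: oral LD50 67.7 mg/kg ≤ 100 mg/kg → Class 6.1 (Toxic).
The insecticide concentrate has oral LD50 57.2 mg/kg, which is ≤ 100 mg/kg, so it is Class 6.1 (Toxic).
Total Class 6.1: (three 7.4 oz packs = 630.48 g) + (three 6.3 oz packs = 536.76 g) + 367 g = 1534.24 g.
1534.24 g is within the passenger aircraft limit of 2 kg for Class 6.1.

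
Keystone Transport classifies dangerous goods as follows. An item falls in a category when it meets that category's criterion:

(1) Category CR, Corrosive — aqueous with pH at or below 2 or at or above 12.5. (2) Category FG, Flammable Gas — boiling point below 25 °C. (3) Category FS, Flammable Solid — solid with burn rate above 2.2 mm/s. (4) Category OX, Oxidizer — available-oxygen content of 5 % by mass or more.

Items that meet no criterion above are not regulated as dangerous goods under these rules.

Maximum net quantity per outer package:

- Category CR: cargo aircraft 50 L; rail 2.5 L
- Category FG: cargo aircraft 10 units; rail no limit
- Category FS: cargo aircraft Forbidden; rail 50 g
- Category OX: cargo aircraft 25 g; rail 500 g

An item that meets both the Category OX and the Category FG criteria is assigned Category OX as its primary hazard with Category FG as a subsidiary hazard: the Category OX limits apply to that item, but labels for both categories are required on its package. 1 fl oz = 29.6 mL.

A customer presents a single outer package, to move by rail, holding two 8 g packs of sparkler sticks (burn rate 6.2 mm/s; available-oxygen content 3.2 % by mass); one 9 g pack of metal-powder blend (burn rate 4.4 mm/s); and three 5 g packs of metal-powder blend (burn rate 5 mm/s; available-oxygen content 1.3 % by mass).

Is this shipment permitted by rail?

Yes

Burn rate 6.2 mm/s meets the Category FS criterion (Flammable Solid), so the sparkler sticks are Category FS.
The metal-powder blend has burn rate 4.4 mm/s, which is > 2.2 mm/s, so it is Category FS (Flammable Solid).
With burn rate 5 mm/s (> 2.2 mm/s), the metal-powder blend falls in Category FS.
Total Category FS: (two 8 g packs = 16 g) + 9 g + (three 5 g packs = 15 g) = 40 g.
40 g ≤ 50 g (rail limit, Category FS) — within limit.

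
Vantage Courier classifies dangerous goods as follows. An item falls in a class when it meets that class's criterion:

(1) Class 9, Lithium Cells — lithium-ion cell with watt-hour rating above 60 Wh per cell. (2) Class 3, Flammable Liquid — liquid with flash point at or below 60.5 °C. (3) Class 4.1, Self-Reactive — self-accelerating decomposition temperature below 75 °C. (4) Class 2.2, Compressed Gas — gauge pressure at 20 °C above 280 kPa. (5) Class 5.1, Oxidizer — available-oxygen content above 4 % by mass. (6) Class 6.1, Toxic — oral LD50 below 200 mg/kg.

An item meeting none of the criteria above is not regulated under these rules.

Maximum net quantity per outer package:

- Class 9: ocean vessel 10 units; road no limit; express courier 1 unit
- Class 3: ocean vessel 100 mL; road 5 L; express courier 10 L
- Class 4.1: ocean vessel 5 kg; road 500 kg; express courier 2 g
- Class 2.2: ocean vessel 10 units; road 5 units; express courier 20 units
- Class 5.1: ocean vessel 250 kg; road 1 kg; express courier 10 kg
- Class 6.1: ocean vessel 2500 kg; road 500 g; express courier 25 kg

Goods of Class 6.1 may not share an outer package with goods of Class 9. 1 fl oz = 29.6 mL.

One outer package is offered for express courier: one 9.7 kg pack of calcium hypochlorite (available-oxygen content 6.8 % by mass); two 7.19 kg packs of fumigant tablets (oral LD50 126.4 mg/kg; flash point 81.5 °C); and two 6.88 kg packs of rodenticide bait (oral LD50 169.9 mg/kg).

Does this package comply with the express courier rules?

No

The calcium hypochlorite has available-oxygen content 6.8 % by mass, which is > 4 % by mass, so it is Class 5.1 (Oxidizer).
Fumigant tablets: oral LD50 126.4 mg/kg < 200 mg/kg → Class 6.1 (Toxic).
With oral LD50 169.9 mg/kg (< 200 mg/kg), the rodenticide bait falls in Class 6.1.
Class 6.1 net quantity: (two 7.19 kg packs = 14.38 kg) + (two 6.88 kg packs = 13.76 kg) = 28.14 kg.
That exceeds the Class 6.1 express courier limit of 25 kg.
Class 5.1 quantity: 9.7 kg.
9.7 kg ≤ 10 kg (express courier limit, Class 5.1) — within limit.
The segregation rule (Class 6.1 with Class 9) does not apply to Class 6.1 with Class 5.1.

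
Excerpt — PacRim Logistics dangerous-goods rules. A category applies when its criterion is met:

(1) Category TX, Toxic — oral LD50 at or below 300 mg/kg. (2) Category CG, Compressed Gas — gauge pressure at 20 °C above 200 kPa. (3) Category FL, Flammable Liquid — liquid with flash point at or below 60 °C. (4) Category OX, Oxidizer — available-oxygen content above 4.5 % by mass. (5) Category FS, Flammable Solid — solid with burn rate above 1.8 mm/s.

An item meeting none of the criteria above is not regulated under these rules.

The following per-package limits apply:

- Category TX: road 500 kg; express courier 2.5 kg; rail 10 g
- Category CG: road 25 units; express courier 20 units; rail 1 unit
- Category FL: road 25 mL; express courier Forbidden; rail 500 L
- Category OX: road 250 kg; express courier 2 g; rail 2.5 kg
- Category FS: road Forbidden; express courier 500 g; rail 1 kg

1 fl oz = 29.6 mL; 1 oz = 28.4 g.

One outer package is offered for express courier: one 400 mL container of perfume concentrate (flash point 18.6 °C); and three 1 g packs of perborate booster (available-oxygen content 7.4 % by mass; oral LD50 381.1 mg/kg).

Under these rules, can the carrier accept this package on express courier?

No

The perfume concentrate has flash point 18.6 °C, which is ≤ 60 °C, so it is Category FL (Flammable Liquid).
With available-oxygen content 7.4 % by mass (> 4.5 % by mass), the perborate booster falls in Category OX.
Category FL quantity: 400 mL.
By express courier, Category FL is Forbidden regardless of quantity.
Category OX quantity: three 1 g packs = 3 g.
That exceeds the Category OX express courier limit of 2 g.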